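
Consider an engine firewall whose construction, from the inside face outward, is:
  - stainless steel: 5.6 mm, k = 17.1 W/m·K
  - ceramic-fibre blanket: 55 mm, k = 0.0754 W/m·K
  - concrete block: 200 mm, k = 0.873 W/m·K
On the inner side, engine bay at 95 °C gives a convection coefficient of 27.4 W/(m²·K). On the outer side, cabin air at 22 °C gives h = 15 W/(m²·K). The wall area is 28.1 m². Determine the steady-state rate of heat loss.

Series thermal resistances:
R_inner film = 1/(h_i·A) = 1/(27.4×28.1) = 0.001299 K/W
R_stainless steel = L/(kA) = 0.0056/(17.1×28.1) = 1.165×10^-5 K/W
R_ceramic-fibre blanket = L/(kA) = 0.055/(0.0754×28.1) = 0.02596 K/W
R_concrete block = L/(kA) = 0.2/(0.873×28.1) = 0.008153 K/W
R_outer film = 1/(h_o·A) = 1/(15×28.1) = 0.002372 K/W
R_total = 0.03779 K/W
Q = ΔT / R_total = 73 / 0.03779

Q ≈ 1930 W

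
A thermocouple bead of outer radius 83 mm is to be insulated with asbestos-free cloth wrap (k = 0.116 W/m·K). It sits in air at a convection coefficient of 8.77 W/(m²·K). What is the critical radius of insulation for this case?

For a sphere r_cr = 2k/h = 2×0.116/8.77
r_cr = 26.5 mm; since the bare radius (83 mm) is above r_cr, any added insulation will reduce heat loss.

r_cr ≈ 26.5 mm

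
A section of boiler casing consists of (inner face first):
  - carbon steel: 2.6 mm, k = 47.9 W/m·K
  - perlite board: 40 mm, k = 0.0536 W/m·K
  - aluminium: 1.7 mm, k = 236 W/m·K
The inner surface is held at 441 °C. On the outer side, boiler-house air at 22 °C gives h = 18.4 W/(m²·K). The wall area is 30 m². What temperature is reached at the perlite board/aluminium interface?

T ≈ 50.4 °C

Thermal resistances in series:
R_carbon steel = L/(kA) = 0.0026/(47.9×30) = 1.809×10^-6 K/W
R_perlite board = L/(kA) = 0.04/(0.0536×30) = 0.02488 K/W
R_aluminium = L/(kA) = 0.0017/(236×30) = 2.401×10^-7 K/W
R_outer film = 1/(h_o·A) = 1/(18.4×30) = 0.001812 K/W
R_total = 0.02669 K/W;  Q = ΔT/R_total = 419/0.02669 = 15700 W
T_interface = T_inner − Q·ΣR(inner→interface) = 441 − 15700×0.02488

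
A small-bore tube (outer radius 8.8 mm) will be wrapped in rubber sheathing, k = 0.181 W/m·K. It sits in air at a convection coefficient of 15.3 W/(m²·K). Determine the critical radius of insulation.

For a cylinder r_cr = k/h = 0.181/15.3
r_cr = 11.8 mm; since the bare radius (8.8 mm) is below r_cr, adding a thin layer of insulation will *increase* heat loss.

r_cr ≈ 11.8 mm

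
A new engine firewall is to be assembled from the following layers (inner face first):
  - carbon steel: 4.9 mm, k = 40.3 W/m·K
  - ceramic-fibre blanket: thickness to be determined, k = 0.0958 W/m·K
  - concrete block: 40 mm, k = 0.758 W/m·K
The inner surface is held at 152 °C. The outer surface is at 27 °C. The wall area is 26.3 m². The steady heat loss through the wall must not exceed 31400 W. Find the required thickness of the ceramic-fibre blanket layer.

L ≈ 4.96 mm

Treating each layer as a thermal resistance in series:
R_carbon steel = L/(kA) = 0.0049/(40.3×26.3) = 4.623×10^-6 K/W
R_concrete block = L/(kA) = 0.04/(0.758×26.3) = 0.002006 K/W
Sum of the known resistances R_other = 0.002011 K/W
Required total resistance R_tot = ΔT/Q_allow = 125/31400 = 0.003981 K/W
R_ceramic-fibre blanket = R_tot − R_other = 0.00197 K/W
L = R·k·A = 0.00197×0.0958×26.3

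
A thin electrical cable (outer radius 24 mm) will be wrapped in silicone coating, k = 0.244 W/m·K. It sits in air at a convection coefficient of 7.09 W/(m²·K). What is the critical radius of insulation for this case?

r_cr ≈ 34.4 mm

For a cylinder r_cr = k/h = 0.244/7.09
r_cr = 34.4 mm; since the bare radius (24 mm) is below r_cr, adding a thin layer of insulation will *increase* heat loss.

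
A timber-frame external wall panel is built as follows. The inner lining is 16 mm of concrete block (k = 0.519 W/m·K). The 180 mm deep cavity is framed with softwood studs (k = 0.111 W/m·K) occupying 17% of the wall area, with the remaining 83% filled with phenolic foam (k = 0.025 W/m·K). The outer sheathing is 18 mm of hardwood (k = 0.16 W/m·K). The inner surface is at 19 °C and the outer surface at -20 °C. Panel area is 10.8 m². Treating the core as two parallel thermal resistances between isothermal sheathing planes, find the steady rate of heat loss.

Sheathing layers in series; stud and cavity paths in parallel between them.
R_inner = 0.016/(0.519×10.8) = 0.002854 K/W
R_stud  = 0.18/(0.111×0.17×10.8) = 0.8832 K/W
R_cav   = 0.18/(0.025×0.83×10.8) = 0.8032 K/W
1/R_core = 1/R_stud + 1/R_cav → R_core = 0.4207 K/W
R_outer = 0.018/(0.16×10.8) = 0.01042 K/W
R_total = 0.4339 K/W
Q = ΔT/R_total = 39/0.4339

Q ≈ 89.9 W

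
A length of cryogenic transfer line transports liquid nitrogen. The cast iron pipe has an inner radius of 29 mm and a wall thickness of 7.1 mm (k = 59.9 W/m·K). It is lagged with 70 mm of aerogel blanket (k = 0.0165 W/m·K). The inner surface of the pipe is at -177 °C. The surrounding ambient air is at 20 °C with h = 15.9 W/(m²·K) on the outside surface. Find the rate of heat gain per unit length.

For a radial system each layer contributes R = ln(r_out/r_in)/(2πkL); films add R = 1/(hA).
R_cast iron pipe wall = ln(36.1/29)/(2π×59.9×1) = 5.819×10^-4 K/W
R_aerogel blanket = ln(106.1/36.1)/(2π×0.0165×1) = 10.4 K/W
R_outer film = 1/(h_o·2πr_oL) = 1/(15.9×2π×0.1061×1) = 0.09434 K/W
R_total = 10.49 K/W
Q = ΔT/R_total = 197/10.49

q′ ≈ 18.8 W/m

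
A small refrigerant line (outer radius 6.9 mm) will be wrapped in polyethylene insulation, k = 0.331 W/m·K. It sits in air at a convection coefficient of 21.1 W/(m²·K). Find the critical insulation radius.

For a cylinder r_cr = k/h = 0.331/21.1
r_cr = 15.7 mm; since the bare radius (6.9 mm) is below r_cr, adding a thin layer of insulation will *increase* heat loss.

r_cr ≈ 15.7 mm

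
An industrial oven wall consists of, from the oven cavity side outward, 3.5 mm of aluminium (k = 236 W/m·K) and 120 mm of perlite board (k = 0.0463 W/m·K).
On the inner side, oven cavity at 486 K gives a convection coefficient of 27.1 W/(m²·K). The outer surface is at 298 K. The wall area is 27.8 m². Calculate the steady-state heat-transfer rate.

Treating each layer as a thermal resistance in series:
R_inner film = 1/(h_i·A) = 1/(27.1×27.8) = 0.001327 K/W
R_aluminium = L/(kA) = 0.0035/(236×27.8) = 5.335×10^-7 K/W
R_perlite board = L/(kA) = 0.12/(0.0463×27.8) = 0.09323 K/W
R_total = 0.09456 K/W
Q = ΔT / R_total = 188 / 0.09456

Q ≈ 1990 W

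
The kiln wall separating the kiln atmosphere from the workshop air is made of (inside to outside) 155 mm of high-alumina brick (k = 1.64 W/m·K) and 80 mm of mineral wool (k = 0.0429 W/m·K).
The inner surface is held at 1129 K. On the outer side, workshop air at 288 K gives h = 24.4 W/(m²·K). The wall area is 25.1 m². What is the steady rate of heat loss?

Treating each layer as a thermal resistance in series:
R_high-alumina brick = L/(kA) = 0.155/(1.64×25.1) = 0.003765 K/W
R_mineral wool = L/(kA) = 0.08/(0.0429×25.1) = 0.07429 K/W
R_outer film = 1/(h_o·A) = 1/(24.4×25.1) = 0.001633 K/W
R_total = 0.07969 K/W
Q = ΔT / R_total = 841 / 0.07969

Q ≈ 10600 W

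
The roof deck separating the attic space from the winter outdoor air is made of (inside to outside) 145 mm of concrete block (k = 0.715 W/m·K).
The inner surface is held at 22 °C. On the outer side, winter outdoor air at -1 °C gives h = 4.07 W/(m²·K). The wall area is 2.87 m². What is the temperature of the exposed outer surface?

Model the wall as resistances in series:
R_concrete block = L/(kA) = 0.145/(0.715×2.87) = 0.07066 K/W
R_outer film = 1/(h_o·A) = 1/(4.07×2.87) = 0.08561 K/W
R_total = 0.1563 K/W;  Q = ΔT/R_total = 23/0.1563 = 147.2 W
T_interface = T_inner − Q·ΣR(inner→interface) = 22 − 147×0.07066

T ≈ 11.6 °C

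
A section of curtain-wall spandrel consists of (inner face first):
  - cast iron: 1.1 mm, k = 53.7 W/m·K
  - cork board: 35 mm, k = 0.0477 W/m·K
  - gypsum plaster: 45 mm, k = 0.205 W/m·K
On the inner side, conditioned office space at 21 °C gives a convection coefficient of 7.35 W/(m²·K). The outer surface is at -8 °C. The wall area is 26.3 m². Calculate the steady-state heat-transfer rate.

Q ≈ 700 W

Using the resistance-network approach (series):
R_inner film = 1/(h_i·A) = 1/(7.35×26.3) = 0.005173 K/W
R_cast iron = L/(kA) = 0.0011/(53.7×26.3) = 7.789×10^-7 K/W
R_cork board = L/(kA) = 0.035/(0.0477×26.3) = 0.0279 K/W
R_gypsum plaster = L/(kA) = 0.045/(0.205×26.3) = 0.008346 K/W
R_total = 0.04142 K/W
Q = ΔT / R_total = 29 / 0.04142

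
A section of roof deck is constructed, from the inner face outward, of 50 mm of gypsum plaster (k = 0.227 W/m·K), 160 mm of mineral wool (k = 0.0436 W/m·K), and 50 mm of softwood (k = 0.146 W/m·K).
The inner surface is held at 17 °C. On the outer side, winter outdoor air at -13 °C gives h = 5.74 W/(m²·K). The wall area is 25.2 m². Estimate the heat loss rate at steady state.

Using the resistance-network approach (series):
R_gypsum plaster = L/(kA) = 0.05/(0.227×25.2) = 0.008741 K/W
R_mineral wool = L/(kA) = 0.16/(0.0436×25.2) = 0.1456 K/W
R_softwood = L/(kA) = 0.05/(0.146×25.2) = 0.01359 K/W
R_outer film = 1/(h_o·A) = 1/(5.74×25.2) = 0.006913 K/W
R_total = 0.1749 K/W
Q = ΔT / R_total = 30 / 0.1749

Q ≈ 172 W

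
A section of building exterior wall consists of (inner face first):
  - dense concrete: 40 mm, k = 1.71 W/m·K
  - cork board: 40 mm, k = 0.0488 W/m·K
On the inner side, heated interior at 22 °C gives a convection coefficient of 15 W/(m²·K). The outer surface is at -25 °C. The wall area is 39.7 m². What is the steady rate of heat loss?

Q ≈ 2050 W

Thermal resistances in series:
R_inner film = 1/(h_i·A) = 1/(15×39.7) = 0.001679 K/W
R_dense concrete = L/(kA) = 0.04/(1.71×39.7) = 5.892×10^-4 K/W
R_cork board = L/(kA) = 0.04/(0.0488×39.7) = 0.02065 K/W
R_total = 0.02292 K/W
Q = ΔT / R_total = 47 / 0.02292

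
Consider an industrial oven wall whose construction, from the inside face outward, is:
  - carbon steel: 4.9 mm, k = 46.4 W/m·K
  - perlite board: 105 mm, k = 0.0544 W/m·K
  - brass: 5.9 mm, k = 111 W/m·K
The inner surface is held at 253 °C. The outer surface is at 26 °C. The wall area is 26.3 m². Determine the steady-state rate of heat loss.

Thermal resistances in series:
R_carbon steel = L/(kA) = 0.0049/(46.4×26.3) = 4.015×10^-6 K/W
R_perlite board = L/(kA) = 0.105/(0.0544×26.3) = 0.07339 K/W
R_brass = L/(kA) = 0.0059/(111×26.3) = 2.021×10^-6 K/W
R_total = 0.0734 K/W
Q = ΔT / R_total = 227 / 0.0734

Q ≈ 3090 W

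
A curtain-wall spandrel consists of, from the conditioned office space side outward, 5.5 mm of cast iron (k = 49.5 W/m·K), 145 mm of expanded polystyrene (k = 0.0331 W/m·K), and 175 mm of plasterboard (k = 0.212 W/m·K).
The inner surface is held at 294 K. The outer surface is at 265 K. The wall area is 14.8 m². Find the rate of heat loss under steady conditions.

Series thermal resistances:
R_cast iron = L/(kA) = 0.0055/(49.5×14.8) = 7.508×10^-6 K/W
R_expanded polystyrene = L/(kA) = 0.145/(0.0331×14.8) = 0.296 K/W
R_plasterboard = L/(kA) = 0.175/(0.212×14.8) = 0.05578 K/W
R_total = 0.3518 K/W
Q = ΔT / R_total = 29 / 0.3518

Q ≈ 82.4 W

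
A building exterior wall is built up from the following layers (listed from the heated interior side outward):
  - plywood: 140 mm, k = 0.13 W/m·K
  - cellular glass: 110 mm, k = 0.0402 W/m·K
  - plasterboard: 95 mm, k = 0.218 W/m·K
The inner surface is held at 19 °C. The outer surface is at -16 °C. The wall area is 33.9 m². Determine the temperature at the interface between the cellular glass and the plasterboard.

T ≈ -12.4 °C

Model the wall as resistances in series:
R_plywood = L/(kA) = 0.14/(0.13×33.9) = 0.03177 K/W
R_cellular glass = L/(kA) = 0.11/(0.0402×33.9) = 0.08072 K/W
R_plasterboard = L/(kA) = 0.095/(0.218×33.9) = 0.01285 K/W
R_total = 0.1253 K/W;  Q = ΔT/R_total = 35/0.1253 = 279.2 W
T_interface = T_inner − Q·ΣR(inner→interface) = 19 − 279×0.1125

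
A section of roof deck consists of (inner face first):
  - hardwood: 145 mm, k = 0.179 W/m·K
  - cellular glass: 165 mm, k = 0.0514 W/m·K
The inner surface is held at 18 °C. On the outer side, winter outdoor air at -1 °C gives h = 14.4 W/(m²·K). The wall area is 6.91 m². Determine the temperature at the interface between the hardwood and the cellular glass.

T ≈ 14.2 °C

Model the wall as resistances in series:
R_hardwood = L/(kA) = 0.145/(0.179×6.91) = 0.1172 K/W
R_cellular glass = L/(kA) = 0.165/(0.0514×6.91) = 0.4646 K/W
R_outer film = 1/(h_o·A) = 1/(14.4×6.91) = 0.01005 K/W
R_total = 0.5918 K/W;  Q = ΔT/R_total = 19/0.5918 = 32.1 W
T_interface = T_inner − Q·ΣR(inner→interface) = 18 − 32.1×0.1172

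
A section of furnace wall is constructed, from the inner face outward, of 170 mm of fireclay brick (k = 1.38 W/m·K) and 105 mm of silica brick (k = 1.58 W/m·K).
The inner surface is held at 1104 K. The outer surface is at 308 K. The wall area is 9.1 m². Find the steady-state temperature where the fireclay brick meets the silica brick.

Thermal resistances in series:
R_fireclay brick = L/(kA) = 0.17/(1.38×9.1) = 0.01354 K/W
R_silica brick = L/(kA) = 0.105/(1.58×9.1) = 0.007303 K/W
R_total = 0.02084 K/W;  Q = ΔT/R_total = 796/0.02084 = 38200 W
T_interface = T_inner − Q·ΣR(inner→interface) = 1104 − 38200×0.01354

T ≈ 587 K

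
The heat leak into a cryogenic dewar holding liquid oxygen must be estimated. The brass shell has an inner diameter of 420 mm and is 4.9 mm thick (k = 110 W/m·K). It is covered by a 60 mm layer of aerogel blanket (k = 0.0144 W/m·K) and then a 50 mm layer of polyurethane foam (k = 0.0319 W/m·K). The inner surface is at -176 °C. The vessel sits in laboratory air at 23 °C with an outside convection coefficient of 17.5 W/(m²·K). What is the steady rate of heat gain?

Q ≈ 28.2 W

For a spherical shell R = (1/r₁ − 1/r₂)/(4πk); film R = 1/(h·4πr²). In series:
R_brass shell = (1/0.21 − 1/0.2149)/(4π×110) = 7.855×10^-5 K/W
R_aerogel blanket = (1/0.2149 − 1/0.2749)/(4π×0.0144) = 5.613 K/W
R_polyurethane foam = (1/0.2749 − 1/0.3249)/(4π×0.0319) = 1.397 K/W
R_outer film = 1/(h·4πr_o²) = 1/(17.5×4π×0.3249²) = 0.04308 K/W
R_total = 7.052 K/W
Q = ΔT/R_total = 199/7.052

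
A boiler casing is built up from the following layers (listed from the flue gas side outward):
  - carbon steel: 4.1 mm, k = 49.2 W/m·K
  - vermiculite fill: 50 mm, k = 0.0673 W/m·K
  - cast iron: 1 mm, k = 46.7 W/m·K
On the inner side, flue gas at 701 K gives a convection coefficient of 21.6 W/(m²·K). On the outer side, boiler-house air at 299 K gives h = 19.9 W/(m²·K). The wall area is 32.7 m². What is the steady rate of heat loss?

Q ≈ 15700 W

Model the wall as resistances in series:
R_inner film = 1/(h_i·A) = 1/(21.6×32.7) = 0.001416 K/W
R_carbon steel = L/(kA) = 0.0041/(49.2×32.7) = 2.548×10^-6 K/W
R_vermiculite fill = L/(kA) = 0.05/(0.0673×32.7) = 0.02272 K/W
R_cast iron = L/(kA) = 0.001/(46.7×32.7) = 6.548×10^-7 K/W
R_outer film = 1/(h_o·A) = 1/(19.9×32.7) = 0.001537 K/W
R_total = 0.02568 K/W
Q = ΔT / R_total = 402 / 0.02568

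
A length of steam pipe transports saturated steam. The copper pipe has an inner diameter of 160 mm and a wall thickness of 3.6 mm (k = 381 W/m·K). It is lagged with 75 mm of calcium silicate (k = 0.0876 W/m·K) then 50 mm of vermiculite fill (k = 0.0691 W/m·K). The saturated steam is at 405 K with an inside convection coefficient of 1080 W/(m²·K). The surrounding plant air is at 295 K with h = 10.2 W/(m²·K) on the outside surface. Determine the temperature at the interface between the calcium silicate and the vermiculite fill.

Per-layer cylindrical resistances, series-summed:
R_inner film = 1/(h_i·2πr₁L) = 1/(1080×2π×0.08×1) = 0.001842 K/W
R_copper pipe wall = ln(83.6/80)/(2π×381×1) = 1.839×10^-5 K/W
R_calcium silicate = ln(158.6/83.6)/(2π×0.0876×1) = 1.163 K/W
R_vermiculite fill = ln(208.6/158.6)/(2π×0.0691×1) = 0.6312 K/W
R_outer film = 1/(h_o·2πr_oL) = 1/(10.2×2π×0.2086×1) = 0.0748 K/W
R_total = 1.871 K/W
Q = ΔT/R_total = 110/1.871
Q = 58.8 W/m
T_interface = T_inner − Q·ΣR(inner→interface) = 405 − 58.8×1.165

T ≈ 337 K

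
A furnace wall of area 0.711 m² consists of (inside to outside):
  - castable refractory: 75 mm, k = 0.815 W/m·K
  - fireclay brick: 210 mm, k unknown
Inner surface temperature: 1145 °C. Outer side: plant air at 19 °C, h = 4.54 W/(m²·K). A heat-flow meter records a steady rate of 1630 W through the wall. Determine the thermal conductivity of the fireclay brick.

Thermal resistances in series:
R_castable refractory = L/(kA) = 0.075/(0.815×0.711) = 0.1294 K/W
R_outer film = 1/(h_o·A) = 1/(4.54×0.711) = 0.3098 K/W
Sum of known resistances R_other = 0.4392 K/W
Total R = ΔT/Q = 1126/1630 = 0.6908 K/W
R_fireclay brick = R_total − R_other = 0.2516 K/W
k = L/(R·A) = 0.21/(0.2516×0.711)

k ≈ 1.17 W/(m·K)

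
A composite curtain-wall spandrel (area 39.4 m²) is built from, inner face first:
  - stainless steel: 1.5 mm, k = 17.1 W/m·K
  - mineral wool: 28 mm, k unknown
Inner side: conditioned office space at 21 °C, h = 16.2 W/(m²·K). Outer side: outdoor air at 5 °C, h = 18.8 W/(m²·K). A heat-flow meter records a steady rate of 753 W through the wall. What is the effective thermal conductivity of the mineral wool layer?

k ≈ 0.0388 W/(m·K)

Treating each layer as a thermal resistance in series:
R_inner film = 1/(h_i·A) = 1/(16.2×39.4) = 0.001567 K/W
R_stainless steel = L/(kA) = 0.0015/(17.1×39.4) = 2.226×10^-6 K/W
R_outer film = 1/(h_o·A) = 1/(18.8×39.4) = 0.00135 K/W
Sum of known resistances R_other = 0.002919 K/W
Total R = ΔT/Q = 16/753 = 0.02125 K/W
R_mineral wool = R_total − R_other = 0.01833 K/W
k = L/(R·A) = 0.028/(0.01833×39.4)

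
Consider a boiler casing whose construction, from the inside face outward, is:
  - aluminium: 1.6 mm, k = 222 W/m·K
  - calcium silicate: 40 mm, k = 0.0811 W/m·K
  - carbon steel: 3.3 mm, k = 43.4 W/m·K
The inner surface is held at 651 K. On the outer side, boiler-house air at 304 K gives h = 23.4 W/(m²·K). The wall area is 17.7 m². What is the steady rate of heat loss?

Q ≈ 11500 W

Series thermal resistances:
R_aluminium = L/(kA) = 0.0016/(222×17.7) = 4.072×10^-7 K/W
R_calcium silicate = L/(kA) = 0.04/(0.0811×17.7) = 0.02787 K/W
R_carbon steel = L/(kA) = 0.0033/(43.4×17.7) = 4.296×10^-6 K/W
R_outer film = 1/(h_o·A) = 1/(23.4×17.7) = 0.002414 K/W
R_total = 0.03028 K/W
Q = ΔT / R_total = 347 / 0.03028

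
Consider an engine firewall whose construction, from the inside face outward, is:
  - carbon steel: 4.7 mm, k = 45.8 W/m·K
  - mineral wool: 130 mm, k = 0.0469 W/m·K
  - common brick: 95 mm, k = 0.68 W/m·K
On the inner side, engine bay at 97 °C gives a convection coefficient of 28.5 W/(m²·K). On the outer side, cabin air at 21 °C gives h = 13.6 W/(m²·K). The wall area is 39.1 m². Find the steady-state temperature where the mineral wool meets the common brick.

Model the wall as resistances in series:
R_inner film = 1/(h_i·A) = 1/(28.5×39.1) = 8.974×10^-4 K/W
R_carbon steel = L/(kA) = 0.0047/(45.8×39.1) = 2.625×10^-6 K/W
R_mineral wool = L/(kA) = 0.13/(0.0469×39.1) = 0.07089 K/W
R_common brick = L/(kA) = 0.095/(0.68×39.1) = 0.003573 K/W
R_outer film = 1/(h_o·A) = 1/(13.6×39.1) = 0.001881 K/W
R_total = 0.07725 K/W;  Q = ΔT/R_total = 76/0.07725 = 983.9 W
T_interface = T_inner − Q·ΣR(inner→interface) = 97 − 984×0.07179

T ≈ 26.4 °C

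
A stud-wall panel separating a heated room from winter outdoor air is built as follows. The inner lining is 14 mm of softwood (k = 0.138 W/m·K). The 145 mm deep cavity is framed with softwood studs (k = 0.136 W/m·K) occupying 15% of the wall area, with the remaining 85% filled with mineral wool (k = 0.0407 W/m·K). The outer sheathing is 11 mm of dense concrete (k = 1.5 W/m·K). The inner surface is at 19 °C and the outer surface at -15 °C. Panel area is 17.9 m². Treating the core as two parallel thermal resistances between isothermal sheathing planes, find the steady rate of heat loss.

Q ≈ 222 W

Sheathing layers in series; stud and cavity paths in parallel between them.
R_inner = 0.014/(0.138×17.9) = 0.005668 K/W
R_stud  = 0.145/(0.136×0.15×17.9) = 0.3971 K/W
R_cav   = 0.145/(0.0407×0.85×17.9) = 0.2342 K/W
1/R_core = 1/R_stud + 1/R_cav → R_core = 0.1473 K/W
R_outer = 0.011/(1.5×17.9) = 4.097×10^-4 K/W
R_total = 0.1534 K/W
Q = ΔT/R_total = 34/0.1534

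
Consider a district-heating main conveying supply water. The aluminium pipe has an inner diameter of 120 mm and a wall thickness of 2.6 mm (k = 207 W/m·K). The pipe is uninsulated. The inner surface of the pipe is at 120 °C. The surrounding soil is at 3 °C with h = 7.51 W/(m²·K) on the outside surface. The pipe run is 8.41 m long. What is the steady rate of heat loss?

Radial resistances (cylindrical: R_cond = ln(r_o/r_i)/(2πkL), R_conv = 1/(h·2πrL)):
R_aluminium pipe wall = ln(62.6/60)/(2π×207×8.41) = 3.878×10^-6 K/W
R_outer film = 1/(h_o·2πr_oL) = 1/(7.51×2π×0.0626×8.41) = 0.04025 K/W
R_total = 0.04026 K/W
Q = ΔT/R_total = 117/0.04026

Q ≈ 2910 W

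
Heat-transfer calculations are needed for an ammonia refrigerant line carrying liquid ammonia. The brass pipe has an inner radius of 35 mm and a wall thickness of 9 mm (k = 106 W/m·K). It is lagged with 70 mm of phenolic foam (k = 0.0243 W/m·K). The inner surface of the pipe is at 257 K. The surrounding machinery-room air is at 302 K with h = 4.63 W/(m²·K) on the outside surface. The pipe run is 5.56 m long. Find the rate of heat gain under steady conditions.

Q ≈ 38.3 W

Per-layer cylindrical resistances, series-summed:
R_brass pipe wall = ln(44/35)/(2π×106×5.56) = 6.18×10^-5 K/W
R_phenolic foam = ln(114/44)/(2π×0.0243×5.56) = 1.121 K/W
R_outer film = 1/(h_o·2πr_oL) = 1/(4.63×2π×0.114×5.56) = 0.05423 K/W
R_total = 1.176 K/W
Q = ΔT/R_total = 45/1.176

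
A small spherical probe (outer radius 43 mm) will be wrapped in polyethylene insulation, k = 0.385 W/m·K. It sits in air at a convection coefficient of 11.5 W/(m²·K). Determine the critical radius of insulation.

r_cr ≈ 67 mm

For a sphere r_cr = 2k/h = 2×0.385/11.5
r_cr = 67 mm; since the bare radius (43 mm) is below r_cr, adding a thin layer of insulation will *increase* heat loss.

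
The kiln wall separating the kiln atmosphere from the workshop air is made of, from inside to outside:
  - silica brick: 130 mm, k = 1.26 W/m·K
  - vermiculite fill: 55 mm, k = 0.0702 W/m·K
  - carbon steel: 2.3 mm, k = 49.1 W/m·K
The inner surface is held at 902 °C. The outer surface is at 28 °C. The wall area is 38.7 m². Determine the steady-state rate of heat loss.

Thermal resistances in series:
R_silica brick = L/(kA) = 0.13/(1.26×38.7) = 0.002666 K/W
R_vermiculite fill = L/(kA) = 0.055/(0.0702×38.7) = 0.02024 K/W
R_carbon steel = L/(kA) = 0.0023/(49.1×38.7) = 1.21×10^-6 K/W
R_total = 0.02291 K/W
Q = ΔT / R_total = 874 / 0.02291

Q ≈ 38100 W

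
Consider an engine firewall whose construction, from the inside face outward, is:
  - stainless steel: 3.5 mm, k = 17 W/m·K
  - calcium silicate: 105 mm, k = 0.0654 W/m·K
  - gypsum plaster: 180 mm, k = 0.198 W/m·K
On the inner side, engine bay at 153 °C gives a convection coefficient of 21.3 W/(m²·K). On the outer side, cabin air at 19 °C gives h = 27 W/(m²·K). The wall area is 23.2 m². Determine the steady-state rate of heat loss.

Q ≈ 1200 W

Thermal resistances in series:
R_inner film = 1/(h_i·A) = 1/(21.3×23.2) = 0.002024 K/W
R_stainless steel = L/(kA) = 0.0035/(17×23.2) = 8.874×10^-6 K/W
R_calcium silicate = L/(kA) = 0.105/(0.0654×23.2) = 0.0692 K/W
R_gypsum plaster = L/(kA) = 0.18/(0.198×23.2) = 0.03918 K/W
R_outer film = 1/(h_o·A) = 1/(27×23.2) = 0.001596 K/W
R_total = 0.112 K/W
Q = ΔT / R_total = 134 / 0.112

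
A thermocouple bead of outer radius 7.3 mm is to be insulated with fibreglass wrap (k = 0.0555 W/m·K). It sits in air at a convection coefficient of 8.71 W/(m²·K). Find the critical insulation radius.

For a sphere r_cr = 2k/h = 2×0.0555/8.71
r_cr = 12.7 mm; since the bare radius (7.3 mm) is below r_cr, adding a thin layer of insulation will *increase* heat loss.

r_cr ≈ 12.7 mm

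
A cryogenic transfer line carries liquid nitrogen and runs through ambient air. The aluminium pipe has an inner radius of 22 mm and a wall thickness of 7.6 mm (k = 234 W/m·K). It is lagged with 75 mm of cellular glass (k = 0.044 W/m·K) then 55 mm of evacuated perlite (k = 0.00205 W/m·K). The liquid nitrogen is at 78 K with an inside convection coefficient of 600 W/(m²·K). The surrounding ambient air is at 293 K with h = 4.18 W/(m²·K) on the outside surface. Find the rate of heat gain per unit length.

q′ ≈ 5.71 W/m

Radial resistances (cylindrical: R_cond = ln(r_o/r_i)/(2πkL), R_conv = 1/(h·2πrL)):
R_inner film = 1/(h_i·2πr₁L) = 1/(600×2π×0.022×1) = 0.01206 K/W
R_aluminium pipe wall = ln(29.6/22)/(2π×234×1) = 2.018×10^-4 K/W
R_cellular glass = ln(104.6/29.6)/(2π×0.044×1) = 4.566 K/W
R_evacuated perlite = ln(159.6/104.6)/(2π×0.00205×1) = 32.8 K/W
R_outer film = 1/(h_o·2πr_oL) = 1/(4.18×2π×0.1596×1) = 0.2386 K/W
R_total = 37.62 K/W
Q = ΔT/R_total = 215/37.62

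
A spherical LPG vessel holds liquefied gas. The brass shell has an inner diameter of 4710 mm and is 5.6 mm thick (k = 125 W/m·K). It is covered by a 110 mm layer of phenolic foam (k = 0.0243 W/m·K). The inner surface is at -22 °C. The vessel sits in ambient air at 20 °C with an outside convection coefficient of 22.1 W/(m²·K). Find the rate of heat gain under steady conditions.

Q ≈ 674 W

For a spherical shell R = (1/r₁ − 1/r₂)/(4πk); film R = 1/(h·4πr²). In series:
R_brass shell = (1/2.355 − 1/2.3606)/(4π×125) = 6.413×10^-7 K/W
R_phenolic foam = (1/2.3606 − 1/2.4706)/(4π×0.0243) = 0.06177 K/W
R_outer film = 1/(h·4πr_o²) = 1/(22.1×4π×2.4706²) = 5.899×10^-4 K/W
R_total = 0.06236 K/W
Q = ΔT/R_total = 42/0.06236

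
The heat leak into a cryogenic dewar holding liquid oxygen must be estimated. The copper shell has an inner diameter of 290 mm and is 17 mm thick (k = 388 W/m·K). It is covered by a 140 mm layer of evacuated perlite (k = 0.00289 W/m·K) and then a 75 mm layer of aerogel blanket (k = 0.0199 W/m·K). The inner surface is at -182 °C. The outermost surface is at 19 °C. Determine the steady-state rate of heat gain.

Q ≈ 2.47 W

Radial (spherical) resistances in series:
R_copper shell = (1/0.145 − 1/0.162)/(4π×388) = 1.484×10^-4 K/W
R_evacuated perlite = (1/0.162 − 1/0.302)/(4π×0.00289) = 78.79 K/W
R_aerogel blanket = (1/0.302 − 1/0.377)/(4π×0.0199) = 2.634 K/W
R_total = 81.43 K/W
Q = ΔT/R_total = 201/81.43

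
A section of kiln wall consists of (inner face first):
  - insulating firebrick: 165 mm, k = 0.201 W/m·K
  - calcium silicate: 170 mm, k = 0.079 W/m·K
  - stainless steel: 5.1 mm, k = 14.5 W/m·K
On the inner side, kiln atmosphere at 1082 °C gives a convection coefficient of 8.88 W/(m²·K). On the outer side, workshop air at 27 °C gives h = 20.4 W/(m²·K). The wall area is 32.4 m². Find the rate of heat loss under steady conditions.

Q ≈ 10900 W

Model the wall as resistances in series:
R_inner film = 1/(h_i·A) = 1/(8.88×32.4) = 0.003476 K/W
R_insulating firebrick = L/(kA) = 0.165/(0.201×32.4) = 0.02534 K/W
R_calcium silicate = L/(kA) = 0.17/(0.079×32.4) = 0.06642 K/W
R_stainless steel = L/(kA) = 0.0051/(14.5×32.4) = 1.086×10^-5 K/W
R_outer film = 1/(h_o·A) = 1/(20.4×32.4) = 0.001513 K/W
R_total = 0.09675 K/W
Q = ΔT / R_total = 1055 / 0.09675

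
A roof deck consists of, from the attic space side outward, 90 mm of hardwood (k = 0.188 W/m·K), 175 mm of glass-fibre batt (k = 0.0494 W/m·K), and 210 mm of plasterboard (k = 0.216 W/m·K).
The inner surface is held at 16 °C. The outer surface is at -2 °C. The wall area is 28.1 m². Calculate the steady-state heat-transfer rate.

Model the wall as resistances in series:
R_hardwood = L/(kA) = 0.09/(0.188×28.1) = 0.01704 K/W
R_glass-fibre batt = L/(kA) = 0.175/(0.0494×28.1) = 0.1261 K/W
R_plasterboard = L/(kA) = 0.21/(0.216×28.1) = 0.0346 K/W
R_total = 0.1777 K/W
Q = ΔT / R_total = 18 / 0.1777

Q ≈ 101 W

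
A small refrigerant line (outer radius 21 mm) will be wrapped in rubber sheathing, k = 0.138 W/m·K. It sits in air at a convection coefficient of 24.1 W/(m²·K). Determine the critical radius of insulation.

r_cr ≈ 5.73 mm

For a cylinder r_cr = k/h = 0.138/24.1
r_cr = 5.73 mm; since the bare radius (21 mm) is above r_cr, any added insulation will reduce heat loss.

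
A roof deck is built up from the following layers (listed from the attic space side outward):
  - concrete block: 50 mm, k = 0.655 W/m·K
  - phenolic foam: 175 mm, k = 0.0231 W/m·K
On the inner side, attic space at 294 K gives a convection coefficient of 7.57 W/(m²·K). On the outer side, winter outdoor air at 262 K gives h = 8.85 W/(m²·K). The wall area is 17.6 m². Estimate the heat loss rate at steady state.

Q ≈ 71.3 W

Using the resistance-network approach (series):
R_inner film = 1/(h_i·A) = 1/(7.57×17.6) = 0.007506 K/W
R_concrete block = L/(kA) = 0.05/(0.655×17.6) = 0.004337 K/W
R_phenolic foam = L/(kA) = 0.175/(0.0231×17.6) = 0.4304 K/W
R_outer film = 1/(h_o·A) = 1/(8.85×17.6) = 0.00642 K/W
R_total = 0.4487 K/W
Q = ΔT / R_total = 32 / 0.4487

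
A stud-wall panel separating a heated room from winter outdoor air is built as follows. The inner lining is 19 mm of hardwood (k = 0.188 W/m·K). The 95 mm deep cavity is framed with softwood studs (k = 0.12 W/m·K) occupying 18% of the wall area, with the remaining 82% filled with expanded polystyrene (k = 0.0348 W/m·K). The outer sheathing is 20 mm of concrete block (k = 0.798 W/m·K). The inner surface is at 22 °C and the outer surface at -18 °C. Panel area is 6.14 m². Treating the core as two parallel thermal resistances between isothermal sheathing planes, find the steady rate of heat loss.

Sheathing layers in series; stud and cavity paths in parallel between them.
R_inner = 0.019/(0.188×6.14) = 0.01646 K/W
R_stud  = 0.095/(0.12×0.18×6.14) = 0.7163 K/W
R_cav   = 0.095/(0.0348×0.82×6.14) = 0.5422 K/W
1/R_core = 1/R_stud + 1/R_cav → R_core = 0.3086 K/W
R_outer = 0.02/(0.798×6.14) = 0.004082 K/W
R_total = 0.3291 K/W
Q = ΔT/R_total = 40/0.3291

Q ≈ 122 W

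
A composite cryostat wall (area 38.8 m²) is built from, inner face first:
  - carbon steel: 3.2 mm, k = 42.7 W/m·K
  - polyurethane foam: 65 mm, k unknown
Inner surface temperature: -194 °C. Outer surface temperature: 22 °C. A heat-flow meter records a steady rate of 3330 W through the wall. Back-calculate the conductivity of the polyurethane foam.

Series thermal resistances:
R_carbon steel = L/(kA) = 0.0032/(42.7×38.8) = 1.931×10^-6 K/W
Sum of known resistances R_other = 1.931×10^-6 K/W
Total R = ΔT/Q = 216/3330 = 0.06486 K/W
R_polyurethane foam = R_total − R_other = 0.06486 K/W
k = L/(R·A) = 0.065/(0.06486×38.8)

k ≈ 0.0258 W/(m·K)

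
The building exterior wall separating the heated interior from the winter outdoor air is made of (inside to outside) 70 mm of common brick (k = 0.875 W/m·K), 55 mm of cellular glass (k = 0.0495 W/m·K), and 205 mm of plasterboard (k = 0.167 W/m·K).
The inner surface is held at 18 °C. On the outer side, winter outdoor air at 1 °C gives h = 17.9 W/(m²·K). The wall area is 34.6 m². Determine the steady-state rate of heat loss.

Q ≈ 238 W

Thermal resistances in series:
R_common brick = L/(kA) = 0.07/(0.875×34.6) = 0.002312 K/W
R_cellular glass = L/(kA) = 0.055/(0.0495×34.6) = 0.03211 K/W
R_plasterboard = L/(kA) = 0.205/(0.167×34.6) = 0.03548 K/W
R_outer film = 1/(h_o·A) = 1/(17.9×34.6) = 0.001615 K/W
R_total = 0.07152 K/W
Q = ΔT / R_total = 17 / 0.07152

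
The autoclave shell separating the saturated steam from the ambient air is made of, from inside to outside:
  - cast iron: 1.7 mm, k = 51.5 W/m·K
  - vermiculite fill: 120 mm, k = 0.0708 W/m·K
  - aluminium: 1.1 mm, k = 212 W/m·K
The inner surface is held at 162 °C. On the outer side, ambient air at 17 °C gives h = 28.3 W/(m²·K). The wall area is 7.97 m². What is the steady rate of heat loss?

Series thermal resistances:
R_cast iron = L/(kA) = 0.0017/(51.5×7.97) = 4.142×10^-6 K/W
R_vermiculite fill = L/(kA) = 0.12/(0.0708×7.97) = 0.2127 K/W
R_aluminium = L/(kA) = 0.0011/(212×7.97) = 6.51×10^-7 K/W
R_outer film = 1/(h_o·A) = 1/(28.3×7.97) = 0.004434 K/W
R_total = 0.2171 K/W
Q = ΔT / R_total = 145 / 0.2171

Q ≈ 668 W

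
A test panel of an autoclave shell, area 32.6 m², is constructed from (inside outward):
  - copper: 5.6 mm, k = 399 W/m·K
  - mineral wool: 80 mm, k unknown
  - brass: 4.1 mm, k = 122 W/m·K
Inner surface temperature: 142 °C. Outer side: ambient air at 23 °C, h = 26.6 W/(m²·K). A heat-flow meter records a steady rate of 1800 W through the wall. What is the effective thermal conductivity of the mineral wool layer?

Series thermal resistances:
R_copper = L/(kA) = 0.0056/(399×32.6) = 4.305×10^-7 K/W
R_brass = L/(kA) = 0.0041/(122×32.6) = 1.031×10^-6 K/W
R_outer film = 1/(h_o·A) = 1/(26.6×32.6) = 0.001153 K/W
Sum of known resistances R_other = 0.001155 K/W
Total R = ΔT/Q = 119/1800 = 0.06611 K/W
R_mineral wool = R_total − R_other = 0.06496 K/W
k = L/(R·A) = 0.08/(0.06496×32.6)

k ≈ 0.0378 W/(m·K)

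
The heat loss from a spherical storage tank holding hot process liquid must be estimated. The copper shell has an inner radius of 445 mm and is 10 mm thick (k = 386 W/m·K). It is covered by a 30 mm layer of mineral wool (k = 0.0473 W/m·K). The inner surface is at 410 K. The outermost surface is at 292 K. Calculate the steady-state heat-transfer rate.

Spherical conduction: R = (1/r_in − 1/r_out)/(4πk) per layer; series-sum.
R_copper shell = (1/0.445 − 1/0.455)/(4π×386) = 1.018×10^-5 K/W
R_mineral wool = (1/0.455 − 1/0.485)/(4π×0.0473) = 0.2287 K/W
R_total = 0.2287 K/W
Q = ΔT/R_total = 118/0.2287

Q ≈ 516 W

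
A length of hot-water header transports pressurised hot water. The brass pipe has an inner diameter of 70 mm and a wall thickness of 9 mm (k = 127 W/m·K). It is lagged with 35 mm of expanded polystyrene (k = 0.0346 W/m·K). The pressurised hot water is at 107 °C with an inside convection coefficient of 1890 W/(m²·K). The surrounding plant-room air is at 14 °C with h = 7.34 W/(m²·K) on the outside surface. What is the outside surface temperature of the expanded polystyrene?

For a radial system each layer contributes R = ln(r_out/r_in)/(2πkL); films add R = 1/(hA).
R_inner film = 1/(h_i·2πr₁L) = 1/(1890×2π×0.035×1) = 0.002406 K/W
R_brass pipe wall = ln(44/35)/(2π×127×1) = 2.868×10^-4 K/W
R_expanded polystyrene = ln(79/44)/(2π×0.0346×1) = 2.692 K/W
R_outer film = 1/(h_o·2πr_oL) = 1/(7.34×2π×0.079×1) = 0.2745 K/W
R_total = 2.969 K/W
Q = ΔT/R_total = 93/2.969
Q = 31.3 W/m
T_interface = T_inner − Q·ΣR(inner→interface) = 107 − 31.3×2.695

T ≈ 22.6 °C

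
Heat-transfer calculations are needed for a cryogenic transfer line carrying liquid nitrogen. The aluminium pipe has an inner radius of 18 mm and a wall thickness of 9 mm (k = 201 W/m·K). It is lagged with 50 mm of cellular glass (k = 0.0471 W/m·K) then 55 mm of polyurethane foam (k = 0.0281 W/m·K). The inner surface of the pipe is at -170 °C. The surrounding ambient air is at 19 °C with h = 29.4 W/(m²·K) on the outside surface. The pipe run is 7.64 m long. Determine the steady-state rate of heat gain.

Q ≈ 218 W

Per-layer cylindrical resistances, series-summed:
R_aluminium pipe wall = ln(27/18)/(2π×201×7.64) = 4.202×10^-5 K/W
R_cellular glass = ln(77/27)/(2π×0.0471×7.64) = 0.4635 K/W
R_polyurethane foam = ln(132/77)/(2π×0.0281×7.64) = 0.3996 K/W
R_outer film = 1/(h_o·2πr_oL) = 1/(29.4×2π×0.132×7.64) = 0.005368 K/W
R_total = 0.8685 K/W
Q = ΔT/R_total = 189/0.8685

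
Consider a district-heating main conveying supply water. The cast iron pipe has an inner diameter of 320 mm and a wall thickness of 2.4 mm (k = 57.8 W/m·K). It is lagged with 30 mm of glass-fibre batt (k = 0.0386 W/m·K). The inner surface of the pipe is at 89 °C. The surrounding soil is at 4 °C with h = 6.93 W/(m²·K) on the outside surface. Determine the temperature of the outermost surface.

Cylindrical conduction, so R = ln(r₂/r₁)/(2πkL) per layer, in series:
R_cast iron pipe wall = ln(162.4/160)/(2π×57.8×1) = 4.1×10^-5 K/W
R_glass-fibre batt = ln(192.4/162.4)/(2π×0.0386×1) = 0.6989 K/W
R_outer film = 1/(h_o·2πr_oL) = 1/(6.93×2π×0.1924×1) = 0.1194 K/W
R_total = 0.8183 K/W
Q = ΔT/R_total = 85/0.8183
Q = 104 W/m
T_interface = T_inner − Q·ΣR(inner→interface) = 89 − 104×0.699

T ≈ 16.4 °C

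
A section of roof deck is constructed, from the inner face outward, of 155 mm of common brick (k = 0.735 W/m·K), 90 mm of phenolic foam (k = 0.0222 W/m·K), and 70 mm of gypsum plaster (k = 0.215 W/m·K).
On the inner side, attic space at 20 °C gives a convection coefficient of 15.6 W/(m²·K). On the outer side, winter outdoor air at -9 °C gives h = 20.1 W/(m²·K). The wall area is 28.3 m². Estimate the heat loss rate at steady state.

Thermal resistances in series:
R_inner film = 1/(h_i·A) = 1/(15.6×28.3) = 0.002265 K/W
R_common brick = L/(kA) = 0.155/(0.735×28.3) = 0.007452 K/W
R_phenolic foam = L/(kA) = 0.09/(0.0222×28.3) = 0.1433 K/W
R_gypsum plaster = L/(kA) = 0.07/(0.215×28.3) = 0.0115 K/W
R_outer film = 1/(h_o·A) = 1/(20.1×28.3) = 0.001758 K/W
R_total = 0.1662 K/W
Q = ΔT / R_total = 29 / 0.1662

Q ≈ 174 W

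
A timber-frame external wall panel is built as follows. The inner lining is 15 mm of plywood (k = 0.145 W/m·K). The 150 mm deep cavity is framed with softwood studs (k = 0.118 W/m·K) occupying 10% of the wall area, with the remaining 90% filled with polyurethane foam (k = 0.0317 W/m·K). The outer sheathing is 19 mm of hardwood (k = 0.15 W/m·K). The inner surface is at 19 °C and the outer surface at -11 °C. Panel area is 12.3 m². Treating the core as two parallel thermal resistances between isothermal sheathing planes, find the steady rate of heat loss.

Sheathing layers in series; stud and cavity paths in parallel between them.
R_inner = 0.015/(0.145×12.3) = 0.00841 K/W
R_stud  = 0.15/(0.118×0.1×12.3) = 1.033 K/W
R_cav   = 0.15/(0.0317×0.9×12.3) = 0.4274 K/W
1/R_core = 1/R_stud + 1/R_cav → R_core = 0.3024 K/W
R_outer = 0.019/(0.15×12.3) = 0.0103 K/W
R_total = 0.3211 K/W
Q = ΔT/R_total = 30/0.3211

Q ≈ 93.4 W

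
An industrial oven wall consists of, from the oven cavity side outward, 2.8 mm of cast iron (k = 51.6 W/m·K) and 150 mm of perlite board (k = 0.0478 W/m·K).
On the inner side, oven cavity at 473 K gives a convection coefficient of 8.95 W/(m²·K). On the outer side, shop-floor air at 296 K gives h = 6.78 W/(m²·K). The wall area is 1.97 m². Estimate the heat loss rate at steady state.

Model the wall as resistances in series:
R_inner film = 1/(h_i·A) = 1/(8.95×1.97) = 0.05672 K/W
R_cast iron = L/(kA) = 0.0028/(51.6×1.97) = 2.754×10^-5 K/W
R_perlite board = L/(kA) = 0.15/(0.0478×1.97) = 1.593 K/W
R_outer film = 1/(h_o·A) = 1/(6.78×1.97) = 0.07487 K/W
R_total = 1.725 K/W
Q = ΔT / R_total = 177 / 1.725

Q ≈ 103 W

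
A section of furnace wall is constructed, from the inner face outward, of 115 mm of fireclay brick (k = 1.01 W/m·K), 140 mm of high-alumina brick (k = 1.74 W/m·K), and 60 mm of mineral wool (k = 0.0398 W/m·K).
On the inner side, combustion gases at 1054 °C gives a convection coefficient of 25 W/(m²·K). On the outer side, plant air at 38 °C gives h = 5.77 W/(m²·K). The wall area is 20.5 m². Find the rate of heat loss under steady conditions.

Q ≈ 10900 W

Thermal resistances in series:
R_inner film = 1/(h_i·A) = 1/(25×20.5) = 0.001951 K/W
R_fireclay brick = L/(kA) = 0.115/(1.01×20.5) = 0.005554 K/W
R_high-alumina brick = L/(kA) = 0.14/(1.74×20.5) = 0.003925 K/W
R_mineral wool = L/(kA) = 0.06/(0.0398×20.5) = 0.07354 K/W
R_outer film = 1/(h_o·A) = 1/(5.77×20.5) = 0.008454 K/W
R_total = 0.09342 K/W
Q = ΔT / R_total = 1016 / 0.09342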